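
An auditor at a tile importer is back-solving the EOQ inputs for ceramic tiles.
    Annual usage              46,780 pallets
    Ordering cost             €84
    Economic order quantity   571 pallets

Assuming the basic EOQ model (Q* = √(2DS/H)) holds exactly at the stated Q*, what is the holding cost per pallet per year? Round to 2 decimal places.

€24.10

Since Q* = (2DS/H)^½, squaring gives Q*²·H = 2DS.
H = 2DS / Q² = 2 × 46,780 × 84 / 571² = 24.1045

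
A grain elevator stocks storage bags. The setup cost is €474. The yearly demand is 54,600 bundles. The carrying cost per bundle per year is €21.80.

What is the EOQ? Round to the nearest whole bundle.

Optimal lot size Q* = (2 × 54,600 × €474 / €21.8)^½ ≈ 1,540.89

1,541 bundles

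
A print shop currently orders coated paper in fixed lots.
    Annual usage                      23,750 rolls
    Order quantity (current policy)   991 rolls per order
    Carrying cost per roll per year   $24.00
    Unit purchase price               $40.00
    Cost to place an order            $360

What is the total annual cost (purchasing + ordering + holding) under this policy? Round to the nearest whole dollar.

$970,520

Annual ordering cost = (D/Q)·S = (23,750/991) × 360 = $8,627.65
Annual holding cost  = (Q/2)·H = (991/2) × 24 = $11,892.00
Purchase cost = D·C = 23,750 × 40 = $950,000.00
Total = $8,627.65 + $11,892.00 + $950,000.00 = $970,519.65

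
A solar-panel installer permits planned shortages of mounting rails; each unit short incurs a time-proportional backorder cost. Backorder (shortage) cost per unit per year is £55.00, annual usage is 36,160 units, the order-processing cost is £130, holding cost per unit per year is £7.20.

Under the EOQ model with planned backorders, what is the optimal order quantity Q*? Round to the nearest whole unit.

Basic EOQ = √(2·36,160·130/7.2) = 1,142.706
Backorder adjustment √((H+b)/b) = √((7.2+55)/55) = 1.0634
Q* = 1,142.706 × 1.0634 ≈ 1,215.20

1,215 units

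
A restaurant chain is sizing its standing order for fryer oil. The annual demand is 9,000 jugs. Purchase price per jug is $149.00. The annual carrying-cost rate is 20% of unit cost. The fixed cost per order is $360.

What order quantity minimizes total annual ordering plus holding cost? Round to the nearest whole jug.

466 jugs

H = i·C = 0.2 × $149 = $29.8000 per jug-year
EOQ = √(2DS/H) = √(2 × 9,000 × 360 / 29.8)
    = √(217,449.66) ≈ 466.31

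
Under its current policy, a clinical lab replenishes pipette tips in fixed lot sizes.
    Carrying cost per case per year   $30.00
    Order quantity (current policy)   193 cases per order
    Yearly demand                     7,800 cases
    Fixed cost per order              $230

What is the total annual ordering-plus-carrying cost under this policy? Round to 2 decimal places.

Orders/yr = 7,800/193 = 40.415; ordering cost = 40.415 × $230 = $9,295.34
Average inventory = 193/2 = 96.5; holding cost = 96.5 × $30 = $2,895.00
Total = $9,295.34 + $2,895.00 = $12,190.34

$12,190.34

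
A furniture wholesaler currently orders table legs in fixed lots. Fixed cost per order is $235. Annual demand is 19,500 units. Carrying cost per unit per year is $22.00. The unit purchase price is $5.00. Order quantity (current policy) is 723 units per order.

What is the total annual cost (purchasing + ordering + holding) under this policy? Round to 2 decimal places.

Orders/yr = 19,500/723 = 26.971; ordering cost = 26.971 × $235 = $6,338.17
Average inventory = 723/2 = 361.5; holding cost = 361.5 × $22 = $7,953.00
Purchase cost = D·C = 19,500 × 5 = $97,500.00
Total = $6,338.17 + $7,953.00 + $97,500.00 = $111,791.17

$111,791.17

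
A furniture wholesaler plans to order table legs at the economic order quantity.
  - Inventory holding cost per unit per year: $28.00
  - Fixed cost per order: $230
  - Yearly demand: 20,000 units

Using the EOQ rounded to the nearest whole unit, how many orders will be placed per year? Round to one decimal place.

34.9 orders per year

2DS/H = 2·20,000·230/28 = 328,571.43
EOQ = √328,571.43 ≈ 573.21 → Q = 573
N = D/Q = 20,000/573 ≈ 34.904 orders/yr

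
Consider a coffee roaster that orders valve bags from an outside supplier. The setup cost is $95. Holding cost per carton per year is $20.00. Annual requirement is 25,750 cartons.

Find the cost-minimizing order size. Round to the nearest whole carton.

495 cartons

Q* = √(2·D·S / H) = √(2·25,750·95 / 20) = √244,625.0 ≈ 494.60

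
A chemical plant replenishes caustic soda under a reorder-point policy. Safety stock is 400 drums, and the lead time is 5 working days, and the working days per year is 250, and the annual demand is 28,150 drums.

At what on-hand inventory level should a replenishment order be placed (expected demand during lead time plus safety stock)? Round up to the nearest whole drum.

Daily demand d = 28,150 / 250 = 112.600 drums/day
Demand during lead time = 112.600 × 5 = 563.00
Reorder point = 563.00 + 400 = 963.00 → round up

963 drums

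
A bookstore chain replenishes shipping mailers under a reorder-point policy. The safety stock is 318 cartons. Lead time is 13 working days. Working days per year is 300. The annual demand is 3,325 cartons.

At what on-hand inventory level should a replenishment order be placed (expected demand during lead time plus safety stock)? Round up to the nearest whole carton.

463 cartons

Daily demand d = 3,325 / 300 = 11.083 cartons/day
Demand during lead time = 11.083 × 13 = 144.08
Reorder point = 144.08 + 318 = 462.08 → round up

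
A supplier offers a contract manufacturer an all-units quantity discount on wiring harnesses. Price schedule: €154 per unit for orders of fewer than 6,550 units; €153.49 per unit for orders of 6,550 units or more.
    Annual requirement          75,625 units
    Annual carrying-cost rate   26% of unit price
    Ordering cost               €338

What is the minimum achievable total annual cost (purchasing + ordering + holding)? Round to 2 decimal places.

H₁ = 26%×€154 = €40.0400;  H₂ = 26%×€153.49 = €39.9074
EOQ₁ = √(2×75,625×338/40.0400) = 1,129.95  (< 6,550, feasible at tier 1)
EOQ₂ = √(2×75,625×338/39.9074) = 1,131.83  (< 6,550 → use Q = 6,550 at tier-2 price)
TC(tier 1 (EOQ₁), Q≈1,129.9) = €11,691,493.18
TC(tier 2, Q≈6,550.0) = €11,742,280.47
Minimum at tier 1 (EOQ₁): €11,691,493.18

€11,691,493.18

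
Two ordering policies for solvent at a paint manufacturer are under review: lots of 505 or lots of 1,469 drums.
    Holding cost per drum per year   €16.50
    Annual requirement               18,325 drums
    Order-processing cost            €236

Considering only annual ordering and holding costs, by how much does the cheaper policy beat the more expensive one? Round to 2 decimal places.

€2,333.21

Annual cost at Q: ordering D·S/Q plus holding Q·H/2.
TC(505) = (18,325/505)×236 + (505/2)×16.5 = €12,730.01
TC(1,469) = (18,325/1,469)×236 + (1,469/2)×16.5 = €15,063.23
Cheaper: Q = 505.  Difference = €2,333.21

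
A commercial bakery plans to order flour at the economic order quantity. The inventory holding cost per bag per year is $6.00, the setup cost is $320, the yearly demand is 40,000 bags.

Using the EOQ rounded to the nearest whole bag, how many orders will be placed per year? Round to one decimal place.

19.4 orders per year

Q* = √(2·D·S / H) = √(2·40,000·320 / 6) = √4,266,666.7 ≈ 2,065.59 → Q = 2,066
Orders per year = D/Q = 40,000 / 2,066 = 19.361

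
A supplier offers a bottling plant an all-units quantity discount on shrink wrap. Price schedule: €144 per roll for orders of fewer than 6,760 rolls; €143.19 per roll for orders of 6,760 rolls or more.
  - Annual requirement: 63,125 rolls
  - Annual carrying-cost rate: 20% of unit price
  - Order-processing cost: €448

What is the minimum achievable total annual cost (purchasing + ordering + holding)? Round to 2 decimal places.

H₁ = 20%×€144 = €28.8000;  H₂ = 20%×€143.19 = €28.6380
EOQ₁ = √(2×63,125×448/28.8000) = 1,401.39  (< 6,760, feasible at tier 1)
EOQ₂ = √(2×63,125×448/28.6380) = 1,405.35  (< 6,760 → use Q = 6,760 at tier-2 price)
TC(tier 1 (EOQ₁), Q≈1,401.4) = €9,130,359.98
TC(tier 2, Q≈6,760.0) = €9,139,848.62
Minimum at tier 1 (EOQ₁): €9,130,359.98

€9,130,359.98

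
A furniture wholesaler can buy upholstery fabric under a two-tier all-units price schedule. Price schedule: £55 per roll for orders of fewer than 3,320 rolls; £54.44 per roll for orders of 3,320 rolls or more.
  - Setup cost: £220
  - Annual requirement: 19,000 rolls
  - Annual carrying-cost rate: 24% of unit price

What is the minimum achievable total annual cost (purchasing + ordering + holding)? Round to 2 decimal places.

H₁ = 24%×£55 = £13.2000;  H₂ = 24%×£54.44 = £13.0656
EOQ₁ = √(2×19,000×220/13.2000) = 795.82  (< 3,320, feasible at tier 1)
EOQ₂ = √(2×19,000×220/13.0656) = 799.91  (< 3,320 → use Q = 3,320 at tier-2 price)
TC(tier 1 (EOQ₁), Q≈795.8) = £1,055,504.86
TC(tier 2, Q≈3,320.0) = £1,057,307.93
Minimum at tier 1 (EOQ₁): £1,055,504.86

£1,055,504.86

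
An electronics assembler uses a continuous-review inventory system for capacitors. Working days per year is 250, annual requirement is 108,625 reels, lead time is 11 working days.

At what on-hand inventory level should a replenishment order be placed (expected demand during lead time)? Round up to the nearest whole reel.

4,780 reels

Daily demand d = 108,625 / 250 = 434.500 reels/day
Demand during lead time = 434.500 × 11 = 4,779.50
Reorder point = 4,779.50 → round up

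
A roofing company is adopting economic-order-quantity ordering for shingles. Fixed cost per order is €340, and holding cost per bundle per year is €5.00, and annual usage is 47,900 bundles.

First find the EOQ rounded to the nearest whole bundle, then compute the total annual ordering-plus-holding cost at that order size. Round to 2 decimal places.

€12,761.66

EOQ = √(2DS/H) = √(2 × 47,900 × 340 / 5)
    = √(6,514,400.00) ≈ 2,552.33 → Q = 2,552 bundles
Orders/yr = 47,900/2,552 = 18.770; ordering cost = 18.770 × €340 = €6,381.66
Average inventory = 2,552/2 = 1276; holding cost = 1276 × €5 = €6,380.00
Total = €6,381.66 + €6,380.00 = €12,761.66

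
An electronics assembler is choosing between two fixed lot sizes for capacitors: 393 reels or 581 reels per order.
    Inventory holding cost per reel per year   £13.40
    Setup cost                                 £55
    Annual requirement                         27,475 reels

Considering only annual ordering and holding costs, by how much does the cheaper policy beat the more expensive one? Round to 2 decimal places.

For each Q, cost = (D/Q)·S + (Q/2)·H.
TC(393) = (27,475/393)×55 + (393/2)×13.4 = £6,478.20
TC(581) = (27,475/581)×55 + (581/2)×13.4 = £6,493.60
|ΔTC| = |£6,478.20 − £6,493.60| = £15.40

£15.40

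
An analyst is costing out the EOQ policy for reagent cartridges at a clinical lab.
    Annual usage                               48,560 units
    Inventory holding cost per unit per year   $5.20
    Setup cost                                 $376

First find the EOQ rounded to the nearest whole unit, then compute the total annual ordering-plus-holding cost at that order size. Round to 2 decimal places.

$13,780.02

EOQ = √(2DS/H) = √(2 × 48,560 × 376 / 5.2)
    = √(7,022,523.08) ≈ 2,650.00 → Q = 2,650 units
Orders/yr = 48,560/2,650 = 18.325; ordering cost = 18.325 × $376 = $6,890.02
Average inventory = 2,650/2 = 1325; holding cost = 1325 × $5.2 = $6,890.00
Total = $6,890.02 + $6,890.00 = $13,780.02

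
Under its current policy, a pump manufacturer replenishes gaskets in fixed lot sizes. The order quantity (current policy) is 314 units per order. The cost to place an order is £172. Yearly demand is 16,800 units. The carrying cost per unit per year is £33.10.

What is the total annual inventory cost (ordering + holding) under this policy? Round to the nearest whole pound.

Orders/yr = 16,800/314 = 53.503; ordering cost = 53.503 × £172 = £9,202.55
Average inventory = 314/2 = 157; holding cost = 157 × £33.1 = £5,196.70
Total = £9,202.55 + £5,196.70 = £14,399.25

£14,399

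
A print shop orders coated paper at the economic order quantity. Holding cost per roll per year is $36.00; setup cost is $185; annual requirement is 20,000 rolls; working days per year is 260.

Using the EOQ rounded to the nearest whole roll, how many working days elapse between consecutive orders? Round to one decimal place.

2DS/H = 2·20,000·185/36 = 205,555.56
EOQ = √205,555.56 ≈ 453.38 → Q = 453 rolls
Cycle time = (working days × Q)/D = (260 × 453) / 20,000 = 5.889 days

5.9 days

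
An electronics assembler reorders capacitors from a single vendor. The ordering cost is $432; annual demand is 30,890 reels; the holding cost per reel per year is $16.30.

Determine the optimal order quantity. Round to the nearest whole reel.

Q* = √(2·D·S / H) = √(2·30,890·432 / 16.3) = √1,637,359.5 ≈ 1,279.59

1,280 reels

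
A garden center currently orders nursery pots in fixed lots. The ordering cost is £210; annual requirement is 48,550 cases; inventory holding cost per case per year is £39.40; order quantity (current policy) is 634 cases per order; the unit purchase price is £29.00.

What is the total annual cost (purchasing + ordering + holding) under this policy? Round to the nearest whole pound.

£1,436,521

Annual ordering cost = (D/Q)·S = (48,550/634) × 210 = £16,081.23
Annual holding cost  = (Q/2)·H = (634/2) × 39.4 = £12,489.80
Purchase cost = D·C = 48,550 × 29 = £1,407,950.00
Total = £16,081.23 + £12,489.80 + £1,407,950.00 = £1,436,521.03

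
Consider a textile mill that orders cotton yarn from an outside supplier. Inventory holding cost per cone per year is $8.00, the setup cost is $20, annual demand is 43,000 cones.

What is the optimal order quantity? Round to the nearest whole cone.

464 cones

EOQ = √(2DS/H) = √(2 × 43,000 × 20 / 8)
    = √(215,000.00) ≈ 463.68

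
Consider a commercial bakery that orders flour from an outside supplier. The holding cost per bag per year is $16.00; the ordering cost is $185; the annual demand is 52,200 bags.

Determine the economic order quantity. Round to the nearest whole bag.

1,099 bags

Optimal lot size Q* = (2 × 52,200 × $185 / $16)^½ ≈ 1,098.69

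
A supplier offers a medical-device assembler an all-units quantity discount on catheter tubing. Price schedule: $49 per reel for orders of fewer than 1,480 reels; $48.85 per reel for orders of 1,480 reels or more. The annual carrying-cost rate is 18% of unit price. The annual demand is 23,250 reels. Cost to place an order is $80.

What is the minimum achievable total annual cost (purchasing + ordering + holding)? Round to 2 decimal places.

$1,143,526.08

H₁ = 18%×$49 = $8.8200;  H₂ = 18%×$48.85 = $8.7930
EOQ₁ = √(2×23,250×80/8.8200) = 649.44  (< 1,480, feasible at tier 1)
EOQ₂ = √(2×23,250×80/8.7930) = 650.43  (< 1,480 → use Q = 1,480 at tier-2 price)
TC(tier 1 (EOQ₁), Q≈649.4) = $1,144,978.04
TC(tier 2, Q≈1,480.0) = $1,143,526.08
Minimum at tier 2: $1,143,526.08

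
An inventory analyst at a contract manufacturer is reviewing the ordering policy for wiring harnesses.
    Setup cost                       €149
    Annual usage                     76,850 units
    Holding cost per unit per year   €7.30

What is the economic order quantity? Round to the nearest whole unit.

Q* = √(2·D·S / H) = √(2·76,850·149 / 7.3) = √3,137,164.4 ≈ 1,771.20

1,771 units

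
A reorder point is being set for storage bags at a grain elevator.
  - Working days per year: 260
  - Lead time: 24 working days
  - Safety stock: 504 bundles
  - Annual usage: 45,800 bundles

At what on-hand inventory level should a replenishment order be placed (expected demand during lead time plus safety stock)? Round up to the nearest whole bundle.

Daily demand d = 45,800 / 260 = 176.154 bundles/day
Demand during lead time = 176.154 × 24 = 4,227.69
Reorder point = 4,227.69 + 504 = 4,731.69 → round up

4,732 bundles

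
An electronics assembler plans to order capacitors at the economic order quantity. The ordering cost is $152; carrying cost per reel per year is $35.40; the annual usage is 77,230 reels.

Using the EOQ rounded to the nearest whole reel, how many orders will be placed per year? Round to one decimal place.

2DS/H = 2·77,230·152/35.4 = 663,218.08
EOQ = √663,218.08 ≈ 814.38 → Q = 814
N = D/Q = 77,230/814 ≈ 94.877 orders/yr

94.9 orders per year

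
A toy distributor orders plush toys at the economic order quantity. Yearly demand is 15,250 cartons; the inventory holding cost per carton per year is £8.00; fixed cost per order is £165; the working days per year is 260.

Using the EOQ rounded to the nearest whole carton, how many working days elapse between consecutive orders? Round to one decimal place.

2DS/H = 2·15,250·165/8 = 629,062.50
EOQ = √629,062.50 ≈ 793.13 → Q = 793 cartons
Cycle time = (working days × Q)/D = (260 × 793) / 15,250 = 13.520 days

13.5 days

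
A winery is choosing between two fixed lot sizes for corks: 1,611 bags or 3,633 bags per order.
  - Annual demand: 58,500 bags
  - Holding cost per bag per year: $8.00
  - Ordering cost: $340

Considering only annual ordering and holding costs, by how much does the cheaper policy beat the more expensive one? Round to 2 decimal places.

$1,216.45

TC(Q) = (D/Q)S + (Q/2)H
TC(1,611) = (58,500/1,611)×340 + (1,611/2)×8 = $18,790.37
TC(3,633) = (58,500/3,633)×340 + (3,633/2)×8 = $20,006.81
Lots of 1,611 are cheaper by $1,216.45.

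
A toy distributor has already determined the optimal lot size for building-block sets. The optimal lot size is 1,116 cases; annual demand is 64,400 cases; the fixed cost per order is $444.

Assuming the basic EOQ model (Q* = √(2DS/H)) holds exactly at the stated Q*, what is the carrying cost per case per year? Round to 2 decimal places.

$45.92

Since Q* = (2DS/H)^½, squaring gives Q*²·H = 2DS.
H = 2DS / Q² = 2 × 64,400 × 444 / 1,116² = 45.9167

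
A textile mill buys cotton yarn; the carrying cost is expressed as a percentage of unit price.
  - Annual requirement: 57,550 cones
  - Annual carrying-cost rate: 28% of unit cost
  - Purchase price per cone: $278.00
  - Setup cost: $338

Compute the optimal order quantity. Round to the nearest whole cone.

707 cones

Holding cost per cone per year: H = 28% × $278 = $77.8400
EOQ = √(2DS/H) = √(2 × 57,550 × 338 / 77.84)
    = √(499,791.88) ≈ 706.96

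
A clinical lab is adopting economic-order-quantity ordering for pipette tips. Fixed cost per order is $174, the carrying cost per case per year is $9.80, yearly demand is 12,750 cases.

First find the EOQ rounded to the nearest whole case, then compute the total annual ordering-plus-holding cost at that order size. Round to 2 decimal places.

$6,594.13

Optimal lot size Q* = (2 × 12,750 × $174 / $9.8)^½ ≈ 672.87 → Q = 673 cases
Orders/yr = 12,750/673 = 18.945; ordering cost = 18.945 × $174 = $3,296.43
Average inventory = 673/2 = 336.5; holding cost = 336.5 × $9.8 = $3,297.70
Total = $3,296.43 + $3,297.70 = $6,594.13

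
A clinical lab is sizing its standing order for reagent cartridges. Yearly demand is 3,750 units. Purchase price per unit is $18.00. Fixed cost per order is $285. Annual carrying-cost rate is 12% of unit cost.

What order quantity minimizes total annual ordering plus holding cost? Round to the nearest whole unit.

H = i·C = 0.12 × $18 = $2.1600 per unit-year
EOQ = √(2DS/H) = √(2 × 3,750 × 285 / 2.16)
    = √(989,583.33) ≈ 994.78

995 units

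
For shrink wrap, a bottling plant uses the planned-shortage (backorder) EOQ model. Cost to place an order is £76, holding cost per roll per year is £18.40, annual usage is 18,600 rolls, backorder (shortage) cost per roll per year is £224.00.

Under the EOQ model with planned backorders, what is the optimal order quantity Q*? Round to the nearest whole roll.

Basic EOQ = √(2·18,600·76/18.4) = 391.985
Backorder adjustment √((H+b)/b) = √((18.4+224)/224) = 1.0403
Q* = 391.985 × 1.0403 ≈ 407.77

408 rolls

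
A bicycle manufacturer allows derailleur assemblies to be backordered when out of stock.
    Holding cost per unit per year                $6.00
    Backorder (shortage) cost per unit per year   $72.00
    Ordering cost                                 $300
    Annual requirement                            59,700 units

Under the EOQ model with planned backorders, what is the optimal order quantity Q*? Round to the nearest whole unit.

2,543 units

Basic EOQ = √(2·59,700·300/6) = 2,443.358
Backorder adjustment √((H+b)/b) = √((6+72)/72) = 1.0408
Q* = 2,443.358 × 1.0408 ≈ 2,543.13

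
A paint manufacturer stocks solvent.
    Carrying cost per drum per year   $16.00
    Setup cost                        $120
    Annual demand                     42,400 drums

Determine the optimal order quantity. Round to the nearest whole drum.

797 drums

Optimal lot size Q* = (2 × 42,400 × $120 / $16)^½ ≈ 797.50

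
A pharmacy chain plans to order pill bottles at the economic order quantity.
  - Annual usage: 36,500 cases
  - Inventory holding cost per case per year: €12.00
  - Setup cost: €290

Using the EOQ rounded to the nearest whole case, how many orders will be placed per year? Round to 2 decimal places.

27.48 orders per year

Optimal lot size Q* = (2 × 36,500 × €290 / €12)^½ ≈ 1,328.22 → Q = 1,328
Orders per year = D/Q = 36,500 / 1,328 = 27.485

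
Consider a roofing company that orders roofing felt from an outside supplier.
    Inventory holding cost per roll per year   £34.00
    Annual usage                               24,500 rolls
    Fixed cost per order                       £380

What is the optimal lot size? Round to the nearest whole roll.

Q* = √(2·D·S / H) = √(2·24,500·380 / 34) = √547,647.1 ≈ 740.03

740 rolls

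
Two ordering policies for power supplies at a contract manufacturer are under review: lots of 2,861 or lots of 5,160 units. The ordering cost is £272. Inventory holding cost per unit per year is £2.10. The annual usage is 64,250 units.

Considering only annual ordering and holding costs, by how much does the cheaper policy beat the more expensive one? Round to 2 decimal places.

£307.58

TC(Q) = (D/Q)S + (Q/2)H
TC(2,861) = (64,250/2,861)×272 + (2,861/2)×2.1 = £9,112.40
TC(5,160) = (64,250/5,160)×272 + (5,160/2)×2.1 = £8,804.82
Cheaper: Q = 5,160.  Difference = £307.58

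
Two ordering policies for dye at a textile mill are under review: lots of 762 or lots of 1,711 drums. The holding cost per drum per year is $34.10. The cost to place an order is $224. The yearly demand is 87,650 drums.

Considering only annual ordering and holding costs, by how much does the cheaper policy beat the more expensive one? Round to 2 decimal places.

For each Q, cost = (D/Q)·S + (Q/2)·H.
TC(762) = (87,650/762)×224 + (762/2)×34.1 = $38,757.98
TC(1,711) = (87,650/1,711)×224 + (1,711/2)×34.1 = $40,647.48
Cheaper: Q = 762.  Difference = $1,889.50

$1,889.50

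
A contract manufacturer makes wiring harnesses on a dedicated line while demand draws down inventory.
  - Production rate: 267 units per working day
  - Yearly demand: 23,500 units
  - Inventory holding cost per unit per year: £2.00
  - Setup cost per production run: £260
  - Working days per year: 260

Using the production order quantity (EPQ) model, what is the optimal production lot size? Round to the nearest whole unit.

Daily demand d = 23,500/260 = 90.385; p = 267; 1 − d/p = 0.66148
EPQ = √(2DS / (H(1 − d/p)))
    = √(2 × 23,500 × 260 / (2 × 0.66148)) ≈ 3,039.22

3,039 units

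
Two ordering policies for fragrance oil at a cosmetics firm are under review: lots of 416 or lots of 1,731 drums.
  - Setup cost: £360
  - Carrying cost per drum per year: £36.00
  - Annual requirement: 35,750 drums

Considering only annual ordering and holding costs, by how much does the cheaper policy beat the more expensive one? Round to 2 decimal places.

£167.51

For each Q, cost = (D/Q)·S + (Q/2)·H.
TC(416) = (35,750/416)×360 + (416/2)×36 = £38,425.50
TC(1,731) = (35,750/1,731)×360 + (1,731/2)×36 = £38,593.01
Lots of 416 are cheaper by £167.51.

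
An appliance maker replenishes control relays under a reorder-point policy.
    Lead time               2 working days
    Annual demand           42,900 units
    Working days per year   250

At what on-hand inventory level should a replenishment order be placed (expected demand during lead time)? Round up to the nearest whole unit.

344 units

Daily demand d = 42,900 / 250 = 171.600 units/day
Demand during lead time = 171.600 × 2 = 343.20
Reorder point = 343.20 → round up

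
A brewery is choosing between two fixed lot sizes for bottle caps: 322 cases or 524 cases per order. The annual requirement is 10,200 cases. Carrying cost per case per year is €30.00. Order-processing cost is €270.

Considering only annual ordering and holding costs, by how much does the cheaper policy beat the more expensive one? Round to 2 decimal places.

€267.07

TC(Q) = (D/Q)S + (Q/2)H
TC(322) = (10,200/322)×270 + (322/2)×30 = €13,382.80
TC(524) = (10,200/524)×270 + (524/2)×30 = €13,115.73
Cheaper: Q = 524.  Difference = €267.07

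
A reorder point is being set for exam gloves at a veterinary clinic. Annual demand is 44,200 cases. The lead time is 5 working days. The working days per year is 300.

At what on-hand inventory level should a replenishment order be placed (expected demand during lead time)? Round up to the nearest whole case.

737 cases

Daily demand d = 44,200 / 300 = 147.333 cases/day
Demand during lead time = 147.333 × 5 = 736.67
Reorder point = 736.67 → round up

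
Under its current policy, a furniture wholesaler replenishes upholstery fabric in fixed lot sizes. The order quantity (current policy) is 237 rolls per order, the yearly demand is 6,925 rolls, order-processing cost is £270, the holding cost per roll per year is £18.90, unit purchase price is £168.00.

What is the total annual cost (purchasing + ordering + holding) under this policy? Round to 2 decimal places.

£1,173,528.89

Orders/yr = 6,925/237 = 29.219; ordering cost = 29.219 × £270 = £7,889.24
Average inventory = 237/2 = 118.5; holding cost = 118.5 × £18.9 = £2,239.65
Purchase cost = D·C = 6,925 × 168 = £1,163,400.00
Total = £7,889.24 + £2,239.65 + £1,163,400.00 = £1,173,528.89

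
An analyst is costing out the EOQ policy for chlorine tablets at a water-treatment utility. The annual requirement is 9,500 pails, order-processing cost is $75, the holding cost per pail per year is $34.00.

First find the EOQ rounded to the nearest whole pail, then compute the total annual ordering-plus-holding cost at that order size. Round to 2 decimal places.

$6,960.61

Optimal lot size Q* = (2 × 9,500 × $75 / $34)^½ ≈ 204.72 → Q = 205 pails
Ordering: D/Q × S = 9,500/205 × $75 = $3,475.61
Holding:  Q/2 × H = 205/2 × $34 = $3,485.00
Total = $3,475.61 + $3,485.00 = $6,960.61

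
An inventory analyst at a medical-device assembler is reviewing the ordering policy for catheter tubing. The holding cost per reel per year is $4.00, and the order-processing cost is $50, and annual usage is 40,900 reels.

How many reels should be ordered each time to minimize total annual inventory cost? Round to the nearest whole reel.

EOQ = √(2DS/H) = √(2 × 40,900 × 50 / 4)
    = √(1,022,500.00) ≈ 1,011.19

1,011 reels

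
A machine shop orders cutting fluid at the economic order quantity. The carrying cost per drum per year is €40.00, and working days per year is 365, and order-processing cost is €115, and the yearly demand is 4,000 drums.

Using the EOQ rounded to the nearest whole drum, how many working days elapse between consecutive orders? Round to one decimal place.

13.9 days

Q* = √(2·D·S / H) = √(2·4,000·115 / 40) = √23,000.0 ≈ 151.66 → Q = 152 drums
T = Q/D × 365 days = 152/4,000 × 365 = 13.870 days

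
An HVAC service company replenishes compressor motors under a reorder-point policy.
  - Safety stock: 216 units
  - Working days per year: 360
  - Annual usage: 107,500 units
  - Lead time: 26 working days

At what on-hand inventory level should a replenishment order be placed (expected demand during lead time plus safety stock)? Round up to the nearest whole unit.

7,980 units

Daily demand d = 107,500 / 360 = 298.611 units/day
Demand during lead time = 298.611 × 26 = 7,763.89
Reorder point = 7,763.89 + 216 = 7,979.89 → round up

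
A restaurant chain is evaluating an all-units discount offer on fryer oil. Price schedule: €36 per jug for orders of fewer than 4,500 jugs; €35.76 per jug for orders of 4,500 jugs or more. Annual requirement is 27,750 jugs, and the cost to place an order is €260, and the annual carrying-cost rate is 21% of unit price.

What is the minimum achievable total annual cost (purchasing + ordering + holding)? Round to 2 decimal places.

€1,009,444.65

H₁ = 21%×€36 = €7.5600;  H₂ = 21%×€35.76 = €7.5096
EOQ₁ = √(2×27,750×260/7.5600) = 1,381.57  (< 4,500, feasible at tier 1)
EOQ₂ = √(2×27,750×260/7.5096) = 1,386.20  (< 4,500 → use Q = 4,500 at tier-2 price)
TC(tier 1 (EOQ₁), Q≈1,381.6) = €1,009,444.65
TC(tier 2, Q≈4,500.0) = €1,010,839.93
Minimum at tier 1 (EOQ₁): €1,009,444.65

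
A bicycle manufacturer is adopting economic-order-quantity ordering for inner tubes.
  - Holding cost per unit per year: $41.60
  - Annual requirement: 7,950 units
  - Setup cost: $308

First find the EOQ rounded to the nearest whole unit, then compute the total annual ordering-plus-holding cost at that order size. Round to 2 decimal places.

$14,273.18

Q* = √(2·D·S / H) = √(2·7,950·308 / 41.6) = √117,721.2 ≈ 343.11 → Q = 343 units
Orders/yr = 7,950/343 = 23.178; ordering cost = 23.178 × $308 = $7,138.78
Average inventory = 343/2 = 171.5; holding cost = 171.5 × $41.6 = $7,134.40
Total = $7,138.78 + $7,134.40 = $14,273.18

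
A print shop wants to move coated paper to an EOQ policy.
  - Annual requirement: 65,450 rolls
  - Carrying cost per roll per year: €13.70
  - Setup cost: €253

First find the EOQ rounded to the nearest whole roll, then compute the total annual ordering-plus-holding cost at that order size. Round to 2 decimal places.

Optimal lot size Q* = (2 × 65,450 × €253 / €13.7)^½ ≈ 1,554.78 → Q = 1,555 rolls
Annual ordering cost = (D/Q)·S = (65,450/1,555) × 253 = €10,648.78
Annual holding cost  = (Q/2)·H = (1,555/2) × 13.7 = €10,651.75
Total = €10,648.78 + €10,651.75 = €21,300.53

€21,300.53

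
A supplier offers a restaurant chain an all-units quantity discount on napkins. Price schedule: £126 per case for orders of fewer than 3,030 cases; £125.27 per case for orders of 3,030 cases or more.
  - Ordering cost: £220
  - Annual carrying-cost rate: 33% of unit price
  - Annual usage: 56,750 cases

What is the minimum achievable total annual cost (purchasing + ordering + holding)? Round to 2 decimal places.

H₁ = 33%×£126 = £41.5800;  H₂ = 33%×£125.27 = £41.3391
EOQ₁ = √(2×56,750×220/41.5800) = 774.94  (< 3,030, feasible at tier 1)
EOQ₂ = √(2×56,750×220/41.3391) = 777.19  (< 3,030 → use Q = 3,030 at tier-2 price)
TC(tier 1 (EOQ₁), Q≈774.9) = £7,182,721.93
TC(tier 2, Q≈3,030.0) = £7,175,821.70
Minimum at tier 2: £7,175,821.70

£7,175,821.70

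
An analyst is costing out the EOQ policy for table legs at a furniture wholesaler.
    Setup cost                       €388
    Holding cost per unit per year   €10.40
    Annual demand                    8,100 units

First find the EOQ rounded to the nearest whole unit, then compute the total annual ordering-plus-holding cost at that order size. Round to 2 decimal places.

Optimal lot size Q* = (2 × 8,100 × €388 / €10.4)^½ ≈ 777.42 → Q = 777 units
Ordering: D/Q × S = 8,100/777 × €388 = €4,044.79
Holding:  Q/2 × H = 777/2 × €10.4 = €4,040.40
Total = €4,044.79 + €4,040.40 = €8,085.19

€8,085.19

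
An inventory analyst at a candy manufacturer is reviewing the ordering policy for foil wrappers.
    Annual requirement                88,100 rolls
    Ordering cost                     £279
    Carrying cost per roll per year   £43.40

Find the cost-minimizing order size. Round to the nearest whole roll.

1,064 rolls

2DS/H = 2·88,100·279/43.4 = 1,132,714.29
EOQ = √1,132,714.29 ≈ 1,064.29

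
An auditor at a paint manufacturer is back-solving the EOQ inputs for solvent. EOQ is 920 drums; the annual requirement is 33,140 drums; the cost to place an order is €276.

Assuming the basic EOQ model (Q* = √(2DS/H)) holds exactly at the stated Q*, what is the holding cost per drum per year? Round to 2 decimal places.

EOQ relation: Q² = 2DS/H, so rearrange for the unknown.
H = 2DS / Q² = 2 × 33,140 × 276 / 920² = 21.6130

€21.61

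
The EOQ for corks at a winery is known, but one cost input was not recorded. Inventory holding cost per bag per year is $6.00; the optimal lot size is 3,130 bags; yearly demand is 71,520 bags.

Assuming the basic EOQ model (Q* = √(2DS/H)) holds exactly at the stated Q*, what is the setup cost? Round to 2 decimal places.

$410.94

EOQ relation: Q² = 2DS/H, so rearrange for the unknown.
S = Q²H / (2D) = 3,130² × 6 / (2 × 71,520) = 410.9438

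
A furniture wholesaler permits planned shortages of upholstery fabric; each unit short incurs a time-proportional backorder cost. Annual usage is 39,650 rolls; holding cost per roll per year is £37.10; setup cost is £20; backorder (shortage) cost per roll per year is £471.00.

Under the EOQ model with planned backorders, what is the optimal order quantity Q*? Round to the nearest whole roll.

Basic EOQ = √(2·39,650·20/37.1) = 206.759
Backorder adjustment √((H+b)/b) = √((37.1+471)/471) = 1.0386
Q* = 206.759 × 1.0386 ≈ 214.75

215 rolls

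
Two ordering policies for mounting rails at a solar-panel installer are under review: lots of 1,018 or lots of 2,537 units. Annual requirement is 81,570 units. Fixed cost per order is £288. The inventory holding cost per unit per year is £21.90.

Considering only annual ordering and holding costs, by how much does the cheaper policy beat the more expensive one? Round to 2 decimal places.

For each Q, cost = (D/Q)·S + (Q/2)·H.
TC(1,018) = (81,570/1,018)×288 + (1,018/2)×21.9 = £34,223.88
TC(2,537) = (81,570/2,537)×288 + (2,537/2)×21.9 = £37,039.97
Lots of 1,018 are cheaper by £2,816.09.

£2,816.09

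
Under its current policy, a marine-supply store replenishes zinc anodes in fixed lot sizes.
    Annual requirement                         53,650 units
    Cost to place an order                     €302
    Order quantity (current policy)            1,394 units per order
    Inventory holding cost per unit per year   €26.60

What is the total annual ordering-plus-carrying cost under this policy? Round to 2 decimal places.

Annual ordering cost = (D/Q)·S = (53,650/1,394) × 302 = €11,622.88
Annual holding cost  = (Q/2)·H = (1,394/2) × 26.6 = €18,540.20
Total = €11,622.88 + €18,540.20 = €30,163.08

€30,163.08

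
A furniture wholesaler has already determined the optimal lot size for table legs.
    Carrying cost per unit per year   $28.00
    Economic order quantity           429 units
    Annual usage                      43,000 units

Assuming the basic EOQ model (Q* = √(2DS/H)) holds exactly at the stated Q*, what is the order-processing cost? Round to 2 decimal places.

$59.92

Since Q* = (2DS/H)^½, squaring gives Q*²·H = 2DS.
S = Q²H / (2D) = 429² × 28 / (2 × 43,000) = 59.9203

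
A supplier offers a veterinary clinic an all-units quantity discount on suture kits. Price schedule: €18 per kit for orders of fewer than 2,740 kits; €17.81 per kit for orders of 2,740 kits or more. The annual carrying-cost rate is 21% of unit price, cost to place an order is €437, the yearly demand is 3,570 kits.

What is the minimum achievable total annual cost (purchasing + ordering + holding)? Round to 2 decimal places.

H₁ = 21%×€18 = €3.7800;  H₂ = 21%×€17.81 = €3.7401
EOQ₁ = √(2×3,570×437/3.7800) = 908.54  (< 2,740, feasible at tier 1)
EOQ₂ = √(2×3,570×437/3.7401) = 913.37  (< 2,740 → use Q = 2,740 at tier-2 price)
TC(tier 1 (EOQ₁), Q≈908.5) = €67,694.28
TC(tier 2, Q≈2,740.0) = €69,275.01
Minimum at tier 1 (EOQ₁): €67,694.28

€67,694.28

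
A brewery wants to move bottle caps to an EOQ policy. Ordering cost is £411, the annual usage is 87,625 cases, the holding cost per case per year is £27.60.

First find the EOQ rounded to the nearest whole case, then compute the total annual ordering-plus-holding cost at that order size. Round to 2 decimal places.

£44,586.61

Q* = √(2·D·S / H) = √(2·87,625·411 / 27.6) = √2,609,701.1 ≈ 1,615.46 → Q = 1,615 cases
Ordering: D/Q × S = 87,625/1,615 × £411 = £22,299.61
Holding:  Q/2 × H = 1,615/2 × £27.6 = £22,287.00
Total = £22,299.61 + £22,287.00 = £44,586.61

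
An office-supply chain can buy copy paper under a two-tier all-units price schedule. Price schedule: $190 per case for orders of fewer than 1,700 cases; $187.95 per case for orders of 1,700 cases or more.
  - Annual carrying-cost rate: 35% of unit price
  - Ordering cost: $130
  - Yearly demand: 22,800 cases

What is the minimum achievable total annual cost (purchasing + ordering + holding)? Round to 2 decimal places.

H₁ = 35%×$190 = $66.5000;  H₂ = 35%×$187.95 = $65.7825
EOQ₁ = √(2×22,800×130/66.5000) = 298.57  (< 1,700, feasible at tier 1)
EOQ₂ = √(2×22,800×130/65.7825) = 300.19  (< 1,700 → use Q = 1,700 at tier-2 price)
TC(tier 1 (EOQ₁), Q≈298.6) = $4,351,854.77
TC(tier 2, Q≈1,700.0) = $4,342,918.65
Minimum at tier 2: $4,342,918.65

$4,342,918.65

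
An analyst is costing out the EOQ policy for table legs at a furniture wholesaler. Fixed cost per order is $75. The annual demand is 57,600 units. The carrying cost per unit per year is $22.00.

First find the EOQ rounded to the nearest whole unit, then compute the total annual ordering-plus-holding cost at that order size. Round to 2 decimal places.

Optimal lot size Q* = (2 × 57,600 × $75 / $22)^½ ≈ 626.68 → Q = 627 units
Ordering: D/Q × S = 57,600/627 × $75 = $6,889.95
Holding:  Q/2 × H = 627/2 × $22 = $6,897.00
Total = $6,889.95 + $6,897.00 = $13,786.95

$13,786.95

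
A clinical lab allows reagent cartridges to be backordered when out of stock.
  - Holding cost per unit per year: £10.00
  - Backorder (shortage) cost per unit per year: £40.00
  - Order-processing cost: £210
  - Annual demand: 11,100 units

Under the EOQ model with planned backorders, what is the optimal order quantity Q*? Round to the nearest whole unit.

Q* = √(2DS/H) · √((H + b)/b)
   = √(2 × 11,100 × 210 / 10) · √((10 + 40) / 40)
   = 682.788 × 1.1180 ≈ 763.38

763 units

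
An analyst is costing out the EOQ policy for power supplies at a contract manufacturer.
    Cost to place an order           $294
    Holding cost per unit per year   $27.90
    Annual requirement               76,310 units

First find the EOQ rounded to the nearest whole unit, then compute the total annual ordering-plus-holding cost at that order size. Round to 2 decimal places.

$35,381.93

EOQ = √(2DS/H) = √(2 × 76,310 × 294 / 27.9)
    = √(1,608,253.76) ≈ 1,268.17 → Q = 1,268 units
Ordering: D/Q × S = 76,310/1,268 × $294 = $17,693.33
Holding:  Q/2 × H = 1,268/2 × $27.9 = $17,688.60
Total = $17,693.33 + $17,688.60 = $35,381.93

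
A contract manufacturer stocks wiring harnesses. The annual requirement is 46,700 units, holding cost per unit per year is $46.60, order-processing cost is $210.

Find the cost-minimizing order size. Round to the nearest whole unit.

EOQ = √(2DS/H) = √(2 × 46,700 × 210 / 46.6)
    = √(420,901.29) ≈ 648.77

649 units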